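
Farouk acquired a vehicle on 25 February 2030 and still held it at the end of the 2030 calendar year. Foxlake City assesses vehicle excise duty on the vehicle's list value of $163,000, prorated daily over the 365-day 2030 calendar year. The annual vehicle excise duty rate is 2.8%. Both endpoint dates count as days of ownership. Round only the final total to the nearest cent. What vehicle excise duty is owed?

$3,876.27

Days held (25 February – 31 December 2030): 310 out of 365
Tax = $163,000 × 2.8% × 310/365 = $3,876.2740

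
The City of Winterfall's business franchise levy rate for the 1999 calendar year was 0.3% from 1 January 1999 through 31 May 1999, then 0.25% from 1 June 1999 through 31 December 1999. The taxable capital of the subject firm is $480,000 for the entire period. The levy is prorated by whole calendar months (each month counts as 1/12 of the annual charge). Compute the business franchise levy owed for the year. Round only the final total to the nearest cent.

$1,300.00

1 January – 31 May 1999: 5 months at 0.3% → $480,000 × 0.3% × 5/12 = $600.0000
1 June – 31 December 1999: 7 months at 0.25% → $480,000 × 0.25% × 7/12 = $700.0000
Total = $1,300.0000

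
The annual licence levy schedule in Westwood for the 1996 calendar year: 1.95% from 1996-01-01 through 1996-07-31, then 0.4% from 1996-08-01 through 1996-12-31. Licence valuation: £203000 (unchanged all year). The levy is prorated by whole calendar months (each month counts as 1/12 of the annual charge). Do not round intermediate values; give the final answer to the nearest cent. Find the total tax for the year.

1996-01-01 to 1996-07-31: 7 months at 1.95% → £203000 × 1.95% × 7/12 = £2309.1250
1996-08-01 to 1996-12-31: 5 months at 0.4% → £203000 × 0.4% × 5/12 = £338.3333
Total = £2647.4583

£2647.46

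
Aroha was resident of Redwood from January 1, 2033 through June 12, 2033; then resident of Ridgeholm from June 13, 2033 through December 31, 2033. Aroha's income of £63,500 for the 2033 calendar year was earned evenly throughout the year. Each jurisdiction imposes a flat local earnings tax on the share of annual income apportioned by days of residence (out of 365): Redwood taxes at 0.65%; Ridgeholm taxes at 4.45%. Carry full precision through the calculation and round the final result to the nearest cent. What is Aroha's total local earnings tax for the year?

Redwood, January 1 – June 12, 2033: 163 days → £63,500 × 0.65% × 163/365 = £184.3240
Ridgeholm, June 13 – December 31, 2033: 202 days → £63,500 × 4.45% × 202/365 = £1,563.8397
Total = £1,748.1637

£1,748.16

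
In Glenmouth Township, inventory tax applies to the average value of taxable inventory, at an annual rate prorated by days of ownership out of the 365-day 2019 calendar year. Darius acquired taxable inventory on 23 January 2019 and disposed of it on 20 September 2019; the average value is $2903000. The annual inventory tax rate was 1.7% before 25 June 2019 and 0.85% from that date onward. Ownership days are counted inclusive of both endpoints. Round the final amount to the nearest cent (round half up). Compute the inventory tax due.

$26636.02

23 January – 24 June 2019: 153 days at 1.7% → $2903000 × 1.7% × 153/365 = $20686.8575
25 June – 20 September 2019: 88 days at 0.85% → $2903000 × 0.85% × 88/365 = $5949.1616
Total = $26636.0192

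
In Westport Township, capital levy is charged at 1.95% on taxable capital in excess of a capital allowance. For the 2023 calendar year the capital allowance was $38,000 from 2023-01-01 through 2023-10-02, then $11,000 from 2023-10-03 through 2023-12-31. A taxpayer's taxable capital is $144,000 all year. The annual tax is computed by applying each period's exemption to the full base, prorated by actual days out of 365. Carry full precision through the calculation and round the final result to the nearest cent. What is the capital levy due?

$2,196.82

2023-01-01 to 2023-10-02: 275 days, exemption $38,000 → ($144,000 − $38,000) × 1.95% × 275/365 = $1,557.3288
2023-10-03 to 2023-12-31: 90 days, exemption $11,000 → ($144,000 − $11,000) × 1.95% × 90/365 = $639.4932
Total = $2,196.8219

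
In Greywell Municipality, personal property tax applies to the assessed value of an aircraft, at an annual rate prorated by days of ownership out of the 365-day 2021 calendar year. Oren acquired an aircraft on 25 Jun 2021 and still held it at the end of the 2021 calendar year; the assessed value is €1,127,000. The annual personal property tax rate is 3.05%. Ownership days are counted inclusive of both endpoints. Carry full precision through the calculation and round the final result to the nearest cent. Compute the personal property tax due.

€17,893.05

Days held (25 Jun – 31 Dec 2021): 190 out of 365
Tax = €1,127,000 × 3.05% × 190/365 = €17,893.0548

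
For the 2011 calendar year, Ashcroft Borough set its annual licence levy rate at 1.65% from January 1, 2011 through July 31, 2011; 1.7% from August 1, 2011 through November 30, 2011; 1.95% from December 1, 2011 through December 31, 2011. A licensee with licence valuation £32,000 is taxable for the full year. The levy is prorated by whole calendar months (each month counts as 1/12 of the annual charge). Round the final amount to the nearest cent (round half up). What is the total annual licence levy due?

January 1 – July 31, 2011: 7 months at 1.65% → £32,000 × 1.65% × 7/12 = £308.0000
August 1 – November 30, 2011: 4 months at 1.7% → £32,000 × 1.7% × 4/12 = £181.3333
December 1 – December 31, 2011: 1 month at 1.95% → £32,000 × 1.95% × 1/12 = £52.0000
Total = £541.3333

£541.33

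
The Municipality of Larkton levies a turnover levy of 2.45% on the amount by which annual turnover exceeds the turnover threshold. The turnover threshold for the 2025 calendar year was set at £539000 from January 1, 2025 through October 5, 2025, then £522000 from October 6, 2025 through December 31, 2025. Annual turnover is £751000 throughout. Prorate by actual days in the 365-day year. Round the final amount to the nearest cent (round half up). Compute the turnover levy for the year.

£5293.28

January 1 – October 5, 2025: 278 days, exemption £539000 → (£751000 − £539000) × 2.45% × 278/365 = £3955.9781
October 6 – December 31, 2025: 87 days, exemption £522000 → (£751000 − £522000) × 2.45% × 87/365 = £1337.2973
Total = £5293.2753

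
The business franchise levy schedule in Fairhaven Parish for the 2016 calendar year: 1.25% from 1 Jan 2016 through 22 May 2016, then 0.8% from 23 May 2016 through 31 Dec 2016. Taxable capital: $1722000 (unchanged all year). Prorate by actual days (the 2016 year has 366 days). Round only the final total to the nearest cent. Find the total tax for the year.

1 Jan – 22 May 2016: 143 days at 1.25% → $1722000 × 1.25% × 143/366 = $8410.0410
23 May – 31 Dec 2016: 223 days at 0.8% → $1722000 × 0.8% × 223/366 = $8393.5738
Total = $16803.6148

$16803.61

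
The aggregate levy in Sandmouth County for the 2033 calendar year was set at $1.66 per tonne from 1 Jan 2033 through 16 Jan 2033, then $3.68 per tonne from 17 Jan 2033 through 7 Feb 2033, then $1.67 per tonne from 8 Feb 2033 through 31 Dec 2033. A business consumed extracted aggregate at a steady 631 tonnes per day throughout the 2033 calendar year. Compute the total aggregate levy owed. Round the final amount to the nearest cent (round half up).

1 Jan – 16 Jan 2033: 16 days × 631 tonnes/day = 10,096 tonnes at $1.66/tonne → $16,759.36
17 Jan – 7 Feb 2033: 22 days × 631 tonnes/day = 13,882 tonnes at $3.68/tonne → $51,085.76
8 Feb – 31 Dec 2033: 327 days × 631 tonnes/day = 206,337 tonnes at $1.67/tonne → $344,582.79

$412,427.91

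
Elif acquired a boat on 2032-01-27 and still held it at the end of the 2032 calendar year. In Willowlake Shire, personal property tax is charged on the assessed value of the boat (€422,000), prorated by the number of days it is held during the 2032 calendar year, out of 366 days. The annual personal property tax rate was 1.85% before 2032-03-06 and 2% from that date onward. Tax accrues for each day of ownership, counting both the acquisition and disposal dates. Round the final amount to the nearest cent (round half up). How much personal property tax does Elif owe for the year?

€7,772.99

2032-01-27 to 2032-03-05: 39 days at 1.85% → €422,000 × 1.85% × 39/366 = €831.8934
2032-03-06 to 2032-12-31: 301 days at 2% → €422,000 × 2% × 301/366 = €6,941.0929
Total = €7,772.9863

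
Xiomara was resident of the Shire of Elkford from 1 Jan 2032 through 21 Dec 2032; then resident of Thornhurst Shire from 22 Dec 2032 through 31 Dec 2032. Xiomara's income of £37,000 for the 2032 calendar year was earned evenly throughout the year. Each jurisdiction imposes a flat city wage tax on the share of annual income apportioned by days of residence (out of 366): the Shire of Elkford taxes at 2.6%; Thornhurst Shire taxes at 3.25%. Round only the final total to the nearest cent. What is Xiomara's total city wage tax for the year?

£968.57

The Shire of Elkford, 1 Jan – 21 Dec 2032: 356 days → £37,000 × 2.6% × 356/366 = £935.7158
Thornhurst Shire, 22 Dec – 31 Dec 2032: 10 days → £37,000 × 3.25% × 10/366 = £32.8552
Total = £968.5710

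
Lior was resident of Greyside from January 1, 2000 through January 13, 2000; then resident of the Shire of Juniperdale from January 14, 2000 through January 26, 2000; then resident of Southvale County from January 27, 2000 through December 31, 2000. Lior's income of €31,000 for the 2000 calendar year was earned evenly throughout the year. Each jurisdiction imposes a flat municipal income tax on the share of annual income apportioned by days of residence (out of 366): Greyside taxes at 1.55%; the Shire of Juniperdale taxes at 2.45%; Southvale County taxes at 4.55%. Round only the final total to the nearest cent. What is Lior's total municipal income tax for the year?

Greyside, January 1 – January 13, 2000: 13 days → €31,000 × 1.55% × 13/366 = €17.0669
The Shire of Juniperdale, January 14 – January 26, 2000: 13 days → €31,000 × 2.45% × 13/366 = €26.9768
Southvale County, January 27 – December 31, 2000: 340 days → €31,000 × 4.55% × 340/366 = €1,310.3005
Total = €1,354.3443

€1,354.34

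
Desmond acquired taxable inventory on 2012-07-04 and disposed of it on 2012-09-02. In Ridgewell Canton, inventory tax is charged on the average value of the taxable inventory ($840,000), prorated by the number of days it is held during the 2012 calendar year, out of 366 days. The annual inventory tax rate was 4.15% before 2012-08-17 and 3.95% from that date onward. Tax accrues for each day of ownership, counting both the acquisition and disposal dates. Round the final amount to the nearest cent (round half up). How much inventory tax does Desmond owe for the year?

$5,731.97

2012-07-04 to 2012-08-16: 44 days at 4.15% → $840,000 × 4.15% × 44/366 = $4,190.8197
2012-08-17 to 2012-09-02: 17 days at 3.95% → $840,000 × 3.95% × 17/366 = $1,541.1475
Total = $5,731.9672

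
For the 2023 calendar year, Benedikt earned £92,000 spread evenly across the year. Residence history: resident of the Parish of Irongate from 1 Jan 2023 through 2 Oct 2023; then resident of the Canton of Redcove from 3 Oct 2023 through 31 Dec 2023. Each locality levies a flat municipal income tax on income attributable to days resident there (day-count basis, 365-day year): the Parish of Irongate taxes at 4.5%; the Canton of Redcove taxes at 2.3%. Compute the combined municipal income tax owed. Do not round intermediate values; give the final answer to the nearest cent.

The Parish of Irongate, 1 Jan – 2 Oct 2023: 275 days → £92,000 × 4.5% × 275/365 = £3,119.1781
The Canton of Redcove, 3 Oct – 31 Dec 2023: 90 days → £92,000 × 2.3% × 90/365 = £521.7534
Total = £3,640.9315

£3,640.93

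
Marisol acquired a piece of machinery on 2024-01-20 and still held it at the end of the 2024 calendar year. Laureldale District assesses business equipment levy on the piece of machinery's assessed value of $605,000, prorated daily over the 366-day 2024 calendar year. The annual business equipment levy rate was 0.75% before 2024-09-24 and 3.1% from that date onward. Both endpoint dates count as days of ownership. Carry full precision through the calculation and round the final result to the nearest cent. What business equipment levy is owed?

2024-01-20 to 2024-09-23: 248 days at 0.75% → $605,000 × 0.75% × 248/366 = $3,074.5902
2024-09-24 to 2024-12-31: 99 days at 3.1% → $605,000 × 3.1% × 99/366 = $5,073.0738
Total = $8,147.6639

$8,147.66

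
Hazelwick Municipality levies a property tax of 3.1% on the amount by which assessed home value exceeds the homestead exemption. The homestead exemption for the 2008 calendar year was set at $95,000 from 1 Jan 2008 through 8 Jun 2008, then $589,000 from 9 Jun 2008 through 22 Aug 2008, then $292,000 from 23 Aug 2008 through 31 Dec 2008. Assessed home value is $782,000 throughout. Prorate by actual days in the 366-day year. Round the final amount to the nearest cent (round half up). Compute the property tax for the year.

1 Jan – 8 Jun 2008: 160 days, exemption $95,000 → ($782,000 − $95,000) × 3.1% × 160/366 = $9,310.1639
9 Jun – 22 Aug 2008: 75 days, exemption $589,000 → ($782,000 − $589,000) × 3.1% × 75/366 = $1,226.0246
23 Aug – 31 Dec 2008: 131 days, exemption $292,000 → ($782,000 − $292,000) × 3.1% × 131/366 = $5,436.8579
Total = $15,973.0464

$15,973.05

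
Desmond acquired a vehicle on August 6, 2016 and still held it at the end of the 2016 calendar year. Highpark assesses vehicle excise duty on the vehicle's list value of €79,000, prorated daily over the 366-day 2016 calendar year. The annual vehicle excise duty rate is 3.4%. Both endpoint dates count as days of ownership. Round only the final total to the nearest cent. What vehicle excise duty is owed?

Days held (August 6 – December 31, 2016): 148 out of 366
Tax = €79,000 × 3.4% × 148/366 = €1,086.1421

€1,086.14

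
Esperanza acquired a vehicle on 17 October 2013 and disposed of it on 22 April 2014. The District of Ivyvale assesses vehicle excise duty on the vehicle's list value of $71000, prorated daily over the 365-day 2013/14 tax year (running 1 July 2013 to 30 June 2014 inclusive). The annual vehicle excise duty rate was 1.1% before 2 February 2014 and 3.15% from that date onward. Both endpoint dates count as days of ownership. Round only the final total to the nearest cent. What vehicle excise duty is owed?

$721.28

17 October 2013 – 1 February 2014: 108 days at 1.1% → $71000 × 1.1% × 108/365 = $231.0904
2 February – 22 April 2014: 80 days at 3.15% → $71000 × 3.15% × 80/365 = $490.1918
Total = $721.2822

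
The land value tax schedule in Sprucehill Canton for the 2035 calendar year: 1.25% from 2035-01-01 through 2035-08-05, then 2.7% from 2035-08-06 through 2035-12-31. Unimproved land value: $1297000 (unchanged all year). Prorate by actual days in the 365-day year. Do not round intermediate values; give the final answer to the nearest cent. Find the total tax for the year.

$23838.15

2035-01-01 to 2035-08-05: 217 days at 1.25% → $1297000 × 1.25% × 217/365 = $9638.6644
2035-08-06 to 2035-12-31: 148 days at 2.7% → $1297000 × 2.7% × 148/365 = $14199.4849
Total = $23838.1493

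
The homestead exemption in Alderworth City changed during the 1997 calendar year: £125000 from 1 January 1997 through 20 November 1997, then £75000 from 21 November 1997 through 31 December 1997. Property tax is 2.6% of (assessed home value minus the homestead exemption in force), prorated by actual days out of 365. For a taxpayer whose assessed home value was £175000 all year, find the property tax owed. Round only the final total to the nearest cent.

£1446.03

1 January – 20 November 1997: 324 days, exemption £125000 → (£175000 − £125000) × 2.6% × 324/365 = £1153.9726
21 November – 31 December 1997: 41 days, exemption £75000 → (£175000 − £75000) × 2.6% × 41/365 = £292.0548
Total = £1446.0274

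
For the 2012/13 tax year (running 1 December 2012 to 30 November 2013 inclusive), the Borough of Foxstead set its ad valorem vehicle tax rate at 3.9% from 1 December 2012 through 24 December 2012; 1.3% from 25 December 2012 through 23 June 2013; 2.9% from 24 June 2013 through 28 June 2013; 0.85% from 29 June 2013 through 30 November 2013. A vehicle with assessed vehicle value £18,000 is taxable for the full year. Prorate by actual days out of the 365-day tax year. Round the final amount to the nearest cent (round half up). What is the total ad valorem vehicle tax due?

£234.32

1 December – 24 December 2012: 24 days at 3.9% → £18,000 × 3.9% × 24/365 = £46.1589
25 December 2012 – 23 June 2013: 181 days at 1.3% → £18,000 × 1.3% × 181/365 = £116.0384
24 June – 28 June 2013: 5 days at 2.9% → £18,000 × 2.9% × 5/365 = £7.1507
29 June – 30 November 2013: 155 days at 0.85% → £18,000 × 0.85% × 155/365 = £64.9726
Total = £234.3205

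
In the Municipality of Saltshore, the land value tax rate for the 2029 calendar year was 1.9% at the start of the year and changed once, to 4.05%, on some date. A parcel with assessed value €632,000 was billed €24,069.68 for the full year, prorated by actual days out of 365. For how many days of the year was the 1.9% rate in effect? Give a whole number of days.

41 days

Let d = days at the first rate; then 365 − d days at the second rate.
€632,000 × [1.9%·d + 4.05%·(365−d)] / 365 = €24,069.68
Solving gives d = 41, so the new rate took effect on 11 February 2029.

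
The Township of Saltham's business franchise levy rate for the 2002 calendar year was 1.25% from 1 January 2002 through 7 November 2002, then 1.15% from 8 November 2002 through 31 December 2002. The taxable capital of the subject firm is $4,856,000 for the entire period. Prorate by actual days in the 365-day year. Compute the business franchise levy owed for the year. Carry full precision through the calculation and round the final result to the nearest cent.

$59,981.58

1 January – 7 November 2002: 311 days at 1.25% → $4,856,000 × 1.25% × 311/365 = $51,719.7260
8 November – 31 December 2002: 54 days at 1.15% → $4,856,000 × 1.15% × 54/365 = $8,261.8521
Total = $59,981.5781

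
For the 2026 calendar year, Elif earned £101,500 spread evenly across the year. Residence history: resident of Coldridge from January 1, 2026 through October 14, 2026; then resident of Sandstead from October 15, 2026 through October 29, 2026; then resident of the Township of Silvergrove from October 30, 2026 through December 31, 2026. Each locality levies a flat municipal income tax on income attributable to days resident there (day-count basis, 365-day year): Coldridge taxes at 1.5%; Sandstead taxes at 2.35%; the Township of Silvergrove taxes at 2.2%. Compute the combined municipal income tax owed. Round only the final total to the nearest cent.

Coldridge, January 1 – October 14, 2026: 287 days → £101,500 × 1.5% × 287/365 = £1,197.1438
Sandstead, October 15 – October 29, 2026: 15 days → £101,500 × 2.35% × 15/365 = £98.0240
The Township of Silvergrove, October 30 – December 31, 2026: 63 days → £101,500 × 2.2% × 63/365 = £385.4219
Total = £1,680.5897

£1,680.59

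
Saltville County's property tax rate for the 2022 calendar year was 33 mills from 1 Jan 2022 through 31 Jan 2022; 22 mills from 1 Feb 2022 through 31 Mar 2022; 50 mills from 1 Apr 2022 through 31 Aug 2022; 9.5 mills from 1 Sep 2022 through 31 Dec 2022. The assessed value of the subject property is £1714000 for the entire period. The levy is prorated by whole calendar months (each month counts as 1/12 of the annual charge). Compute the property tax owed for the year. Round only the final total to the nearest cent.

1 Jan – 31 Jan 2022: 1 month at 33 mills → £1714000 × 3.3% × 1/12 = £4713.5000
1 Feb – 31 Mar 2022: 2 months at 22 mills → £1714000 × 2.2% × 2/12 = £6284.6667
1 Apr – 31 Aug 2022: 5 months at 50 mills → £1714000 × 5% × 5/12 = £35708.3333
1 Sep – 31 Dec 2022: 4 months at 9.5 mills → £1714000 × 0.95% × 4/12 = £5427.6667
Total = £52134.1667

£52134.17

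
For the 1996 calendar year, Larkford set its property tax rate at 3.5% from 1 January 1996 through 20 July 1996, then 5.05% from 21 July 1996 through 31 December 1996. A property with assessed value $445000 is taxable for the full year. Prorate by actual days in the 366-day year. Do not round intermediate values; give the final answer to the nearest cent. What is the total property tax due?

1 January – 20 July 1996: 202 days at 3.5% → $445000 × 3.5% × 202/366 = $8596.0383
21 July – 31 December 1996: 164 days at 5.05% → $445000 × 5.05% × 164/366 = $10069.6448
Total = $18665.6831

$18665.68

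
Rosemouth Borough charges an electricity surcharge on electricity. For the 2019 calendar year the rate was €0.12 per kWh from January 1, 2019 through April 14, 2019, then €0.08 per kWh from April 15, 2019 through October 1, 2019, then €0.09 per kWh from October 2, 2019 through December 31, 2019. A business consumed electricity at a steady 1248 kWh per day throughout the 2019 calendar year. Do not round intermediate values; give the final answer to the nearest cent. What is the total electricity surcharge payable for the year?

€42768.96

January 1 – April 14, 2019: 104 days × 1248 kWh/day = 129,792 kWh at €0.12/kWh → €15575.04
April 15 – October 1, 2019: 170 days × 1248 kWh/day = 212,160 kWh at €0.08/kWh → €16972.80
October 2 – December 31, 2019: 91 days × 1248 kWh/day = 113,568 kWh at €0.09/kWh → €10221.12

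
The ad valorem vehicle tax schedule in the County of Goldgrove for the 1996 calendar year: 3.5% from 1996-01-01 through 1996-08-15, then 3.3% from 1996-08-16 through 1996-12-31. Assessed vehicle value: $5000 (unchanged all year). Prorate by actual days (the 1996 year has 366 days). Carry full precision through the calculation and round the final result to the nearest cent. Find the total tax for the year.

$171.23

1996-01-01 to 1996-08-15: 228 days at 3.5% → $5000 × 3.5% × 228/366 = $109.0164
1996-08-16 to 1996-12-31: 138 days at 3.3% → $5000 × 3.3% × 138/366 = $62.2131
Total = $171.2295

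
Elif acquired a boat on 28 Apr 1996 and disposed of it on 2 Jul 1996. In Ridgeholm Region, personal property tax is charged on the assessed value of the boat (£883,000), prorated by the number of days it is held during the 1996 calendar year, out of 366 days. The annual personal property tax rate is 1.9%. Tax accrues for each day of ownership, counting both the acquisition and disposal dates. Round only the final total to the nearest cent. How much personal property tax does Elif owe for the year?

Days held (28 Apr – 2 Jul 1996): 66 out of 366
Tax = £883,000 × 1.9% × 66/366 = £3,025.3607

£3,025.36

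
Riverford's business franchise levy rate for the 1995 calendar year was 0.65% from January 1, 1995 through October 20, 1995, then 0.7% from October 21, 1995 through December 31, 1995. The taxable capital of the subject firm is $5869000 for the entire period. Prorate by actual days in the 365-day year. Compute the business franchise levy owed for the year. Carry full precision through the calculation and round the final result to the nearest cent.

$38727.36

January 1 – October 20, 1995: 293 days at 0.65% → $5869000 × 0.65% × 293/365 = $30623.3164
October 21 – December 31, 1995: 72 days at 0.7% → $5869000 × 0.7% × 72/365 = $8104.0438
Total = $38727.3603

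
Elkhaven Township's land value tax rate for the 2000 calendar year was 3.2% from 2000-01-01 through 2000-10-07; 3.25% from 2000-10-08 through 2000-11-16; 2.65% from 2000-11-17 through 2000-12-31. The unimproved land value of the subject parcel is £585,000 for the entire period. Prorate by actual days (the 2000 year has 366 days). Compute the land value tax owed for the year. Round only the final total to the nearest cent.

2000-01-01 to 2000-10-07: 281 days at 3.2% → £585,000 × 3.2% × 281/366 = £14,372.4590
2000-10-08 to 2000-11-16: 40 days at 3.25% → £585,000 × 3.25% × 40/366 = £2,077.8689
2000-11-17 to 2000-12-31: 45 days at 2.65% → £585,000 × 2.65% × 45/366 = £1,906.0451
Total = £18,356.3730

£18,356.37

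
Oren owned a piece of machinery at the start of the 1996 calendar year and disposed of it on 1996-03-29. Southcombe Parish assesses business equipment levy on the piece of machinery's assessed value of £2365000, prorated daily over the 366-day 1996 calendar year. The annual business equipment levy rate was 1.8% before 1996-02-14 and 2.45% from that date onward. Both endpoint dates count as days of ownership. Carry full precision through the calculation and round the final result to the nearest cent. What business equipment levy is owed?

1996-01-01 to 1996-02-13: 44 days at 1.8% → £2365000 × 1.8% × 44/366 = £5117.7049
1996-02-14 to 1996-03-29: 45 days at 2.45% → £2365000 × 2.45% × 45/366 = £7124.0779
Total = £12241.7828

£12241.78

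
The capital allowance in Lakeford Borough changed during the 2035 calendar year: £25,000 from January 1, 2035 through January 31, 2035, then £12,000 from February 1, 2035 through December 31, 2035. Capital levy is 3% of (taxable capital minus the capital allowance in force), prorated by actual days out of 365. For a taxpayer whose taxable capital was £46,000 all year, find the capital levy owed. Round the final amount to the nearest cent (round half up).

January 1 – January 31, 2035: 31 days, exemption £25,000 → (£46,000 − £25,000) × 3% × 31/365 = £53.5068
February 1 – December 31, 2035: 334 days, exemption £12,000 → (£46,000 − £12,000) × 3% × 334/365 = £933.3699
Total = £986.8767

£986.88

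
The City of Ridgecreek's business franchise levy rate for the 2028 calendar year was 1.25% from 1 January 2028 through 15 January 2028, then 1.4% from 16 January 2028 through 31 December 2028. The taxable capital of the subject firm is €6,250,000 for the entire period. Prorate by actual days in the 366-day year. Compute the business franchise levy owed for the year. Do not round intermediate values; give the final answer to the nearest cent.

1 January – 15 January 2028: 15 days at 1.25% → €6,250,000 × 1.25% × 15/366 = €3,201.8443
16 January – 31 December 2028: 351 days at 1.4% → €6,250,000 × 1.4% × 351/366 = €83,913.9344
Total = €87,115.7787

€87,115.78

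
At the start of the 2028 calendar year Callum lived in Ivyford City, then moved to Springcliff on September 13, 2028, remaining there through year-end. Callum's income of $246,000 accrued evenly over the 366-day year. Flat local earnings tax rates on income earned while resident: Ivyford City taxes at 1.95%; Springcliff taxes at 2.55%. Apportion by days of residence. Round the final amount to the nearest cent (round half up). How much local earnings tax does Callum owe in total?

$5,240.61

Ivyford City, January 1 – September 12, 2028: 256 days → $246,000 × 1.95% × 256/366 = $3,355.2787
Springcliff, September 13 – December 31, 2028: 110 days → $246,000 × 2.55% × 110/366 = $1,885.3279
Total = $5,240.6066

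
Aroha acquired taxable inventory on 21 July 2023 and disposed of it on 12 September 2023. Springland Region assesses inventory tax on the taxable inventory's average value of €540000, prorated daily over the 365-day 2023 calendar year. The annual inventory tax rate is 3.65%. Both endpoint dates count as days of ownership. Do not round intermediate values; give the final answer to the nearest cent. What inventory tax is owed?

Days held (21 July – 12 September 2023): 54 out of 365
Tax = €540000 × 3.65% × 54/365 = €2916.0000

€2916.00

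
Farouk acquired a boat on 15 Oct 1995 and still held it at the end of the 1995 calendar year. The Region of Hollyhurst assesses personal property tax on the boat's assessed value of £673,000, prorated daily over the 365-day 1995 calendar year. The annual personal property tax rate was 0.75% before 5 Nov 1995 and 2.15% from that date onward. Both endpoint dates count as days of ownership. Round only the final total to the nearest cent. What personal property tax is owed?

£2,550.02

15 Oct – 4 Nov 1995: 21 days at 0.75% → £673,000 × 0.75% × 21/365 = £290.4041
5 Nov – 31 Dec 1995: 57 days at 2.15% → £673,000 × 2.15% × 57/365 = £2,259.6205
Total = £2,550.0247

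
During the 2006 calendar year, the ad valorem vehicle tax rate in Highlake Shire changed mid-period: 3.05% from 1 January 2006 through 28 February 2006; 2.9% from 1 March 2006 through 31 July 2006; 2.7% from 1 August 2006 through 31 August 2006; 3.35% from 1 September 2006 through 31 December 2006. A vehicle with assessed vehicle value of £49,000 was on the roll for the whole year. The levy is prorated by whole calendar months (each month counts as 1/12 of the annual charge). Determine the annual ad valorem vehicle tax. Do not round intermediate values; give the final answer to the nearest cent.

£1,498.58

1 January – 28 February 2006: 2 months at 3.05% → £49,000 × 3.05% × 2/12 = £249.0833
1 March – 31 July 2006: 5 months at 2.9% → £49,000 × 2.9% × 5/12 = £592.0833
1 August – 31 August 2006: 1 month at 2.7% → £49,000 × 2.7% × 1/12 = £110.2500
1 September – 31 December 2006: 4 months at 3.35% → £49,000 × 3.35% × 4/12 = £547.1667
Total = £1,498.5833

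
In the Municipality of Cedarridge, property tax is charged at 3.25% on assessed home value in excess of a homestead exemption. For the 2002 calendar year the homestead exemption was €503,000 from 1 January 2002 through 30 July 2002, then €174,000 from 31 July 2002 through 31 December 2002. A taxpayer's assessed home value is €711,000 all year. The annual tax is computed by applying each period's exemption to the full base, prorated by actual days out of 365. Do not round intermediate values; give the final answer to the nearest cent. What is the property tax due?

1 January – 30 July 2002: 211 days, exemption €503,000 → (€711,000 − €503,000) × 3.25% × 211/365 = €3,907.8356
31 July – 31 December 2002: 154 days, exemption €174,000 → (€711,000 − €174,000) × 3.25% × 154/365 = €7,363.5205
Total = €11,271.3562

€11,271.36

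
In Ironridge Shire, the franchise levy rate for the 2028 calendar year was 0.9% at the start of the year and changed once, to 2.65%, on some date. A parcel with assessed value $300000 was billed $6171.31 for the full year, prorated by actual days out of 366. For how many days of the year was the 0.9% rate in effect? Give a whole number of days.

Let d = days at the first rate; then 366 − d days at the second rate.
$300000 × [0.9%·d + 2.65%·(366−d)] / 366 = $6171.31
Solving gives d = 124, so the new rate took effect on May 4, 2028.

124 days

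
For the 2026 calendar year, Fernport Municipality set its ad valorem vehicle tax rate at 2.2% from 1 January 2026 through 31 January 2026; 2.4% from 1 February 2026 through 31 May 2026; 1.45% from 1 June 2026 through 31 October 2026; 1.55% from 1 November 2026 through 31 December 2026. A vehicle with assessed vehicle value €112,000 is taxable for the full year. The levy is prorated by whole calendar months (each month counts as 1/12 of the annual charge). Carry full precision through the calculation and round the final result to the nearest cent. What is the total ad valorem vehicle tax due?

1 January – 31 January 2026: 1 month at 2.2% → €112,000 × 2.2% × 1/12 = €205.3333
1 February – 31 May 2026: 4 months at 2.4% → €112,000 × 2.4% × 4/12 = €896.0000
1 June – 31 October 2026: 5 months at 1.45% → €112,000 × 1.45% × 5/12 = €676.6667
1 November – 31 December 2026: 2 months at 1.55% → €112,000 × 1.55% × 2/12 = €289.3333
Total = €2,067.3333

€2,067.33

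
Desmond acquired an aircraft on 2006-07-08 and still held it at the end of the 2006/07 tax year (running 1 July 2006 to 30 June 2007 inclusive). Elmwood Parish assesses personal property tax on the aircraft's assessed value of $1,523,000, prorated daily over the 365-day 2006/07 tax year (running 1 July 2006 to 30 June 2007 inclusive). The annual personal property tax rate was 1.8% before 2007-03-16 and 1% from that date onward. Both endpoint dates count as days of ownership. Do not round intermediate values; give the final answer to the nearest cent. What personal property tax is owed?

$23,316.50

2006-07-08 to 2007-03-15: 251 days at 1.8% → $1,523,000 × 1.8% × 251/365 = $18,851.8192
2007-03-16 to 2007-06-30: 107 days at 1% → $1,523,000 × 1% × 107/365 = $4,464.6849
Total = $23,316.5041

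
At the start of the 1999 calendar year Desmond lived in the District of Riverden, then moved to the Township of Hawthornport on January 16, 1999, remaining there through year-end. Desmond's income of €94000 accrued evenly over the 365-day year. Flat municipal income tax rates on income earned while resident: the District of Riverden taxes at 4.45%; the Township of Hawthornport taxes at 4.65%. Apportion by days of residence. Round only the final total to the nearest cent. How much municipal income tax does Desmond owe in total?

The District of Riverden, January 1 – January 15, 1999: 15 days → €94000 × 4.45% × 15/365 = €171.9041
The Township of Hawthornport, January 16 – December 31, 1999: 350 days → €94000 × 4.65% × 350/365 = €4191.3699
Total = €4363.2740

€4363.27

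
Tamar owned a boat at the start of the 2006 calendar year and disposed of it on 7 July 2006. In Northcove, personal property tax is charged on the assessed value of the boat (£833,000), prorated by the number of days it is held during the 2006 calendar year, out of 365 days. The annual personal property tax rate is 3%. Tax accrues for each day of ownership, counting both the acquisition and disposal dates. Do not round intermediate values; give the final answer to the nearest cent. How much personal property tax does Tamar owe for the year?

£12,871.56

Days held (1 January – 7 July 2006): 188 out of 365
Tax = £833,000 × 3% × 188/365 = £12,871.5616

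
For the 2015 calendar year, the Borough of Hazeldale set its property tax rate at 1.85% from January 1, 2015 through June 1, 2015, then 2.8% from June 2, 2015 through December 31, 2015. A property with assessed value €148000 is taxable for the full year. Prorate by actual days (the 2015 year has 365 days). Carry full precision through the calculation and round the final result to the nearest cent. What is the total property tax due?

€3558.49

January 1 – June 1, 2015: 152 days at 1.85% → €148000 × 1.85% × 152/365 = €1140.2082
June 2 – December 31, 2015: 213 days at 2.8% → €148000 × 2.8% × 213/365 = €2418.2795
Total = €3558.4877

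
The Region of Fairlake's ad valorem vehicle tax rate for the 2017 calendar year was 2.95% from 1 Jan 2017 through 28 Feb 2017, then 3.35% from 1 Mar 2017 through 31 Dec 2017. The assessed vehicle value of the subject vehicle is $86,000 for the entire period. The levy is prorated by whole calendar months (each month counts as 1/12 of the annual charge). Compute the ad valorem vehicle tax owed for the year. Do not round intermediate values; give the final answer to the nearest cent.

$2,823.67

1 Jan – 28 Feb 2017: 2 months at 2.95% → $86,000 × 2.95% × 2/12 = $422.8333
1 Mar – 31 Dec 2017: 10 months at 3.35% → $86,000 × 3.35% × 10/12 = $2,400.8333
Total = $2,823.6667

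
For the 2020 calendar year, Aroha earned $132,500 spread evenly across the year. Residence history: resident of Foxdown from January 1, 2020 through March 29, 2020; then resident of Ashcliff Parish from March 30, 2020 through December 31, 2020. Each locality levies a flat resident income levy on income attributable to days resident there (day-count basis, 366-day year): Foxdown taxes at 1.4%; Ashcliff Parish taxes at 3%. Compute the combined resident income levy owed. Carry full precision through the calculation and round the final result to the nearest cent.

Foxdown, January 1 – March 29, 2020: 89 days → $132,500 × 1.4% × 89/366 = $451.0792
Ashcliff Parish, March 30 – December 31, 2020: 277 days → $132,500 × 3% × 277/366 = $3,008.4016
Total = $3,459.4809

$3,459.48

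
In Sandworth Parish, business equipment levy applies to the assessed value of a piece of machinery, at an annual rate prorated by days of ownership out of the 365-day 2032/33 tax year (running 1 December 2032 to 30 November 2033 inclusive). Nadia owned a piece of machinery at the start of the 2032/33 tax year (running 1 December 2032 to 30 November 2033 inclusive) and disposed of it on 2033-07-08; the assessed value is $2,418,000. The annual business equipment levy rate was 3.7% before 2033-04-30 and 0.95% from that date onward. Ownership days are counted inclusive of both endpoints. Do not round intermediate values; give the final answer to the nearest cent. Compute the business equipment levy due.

$41,172.25

2032-12-01 to 2033-04-29: 150 days at 3.7% → $2,418,000 × 3.7% × 150/365 = $36,766.8493
2033-04-30 to 2033-07-08: 70 days at 0.95% → $2,418,000 × 0.95% × 70/365 = $4,405.3973
Total = $41,172.2466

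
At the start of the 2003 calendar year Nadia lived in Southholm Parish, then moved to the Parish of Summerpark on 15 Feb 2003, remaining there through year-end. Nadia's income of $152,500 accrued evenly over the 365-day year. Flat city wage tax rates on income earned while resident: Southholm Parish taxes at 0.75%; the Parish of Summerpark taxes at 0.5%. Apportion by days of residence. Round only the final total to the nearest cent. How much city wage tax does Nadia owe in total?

Southholm Parish, 1 Jan – 14 Feb 2003: 45 days → $152,500 × 0.75% × 45/365 = $141.0103
The Parish of Summerpark, 15 Feb – 31 Dec 2003: 320 days → $152,500 × 0.5% × 320/365 = $668.4932
Total = $809.5034

$809.50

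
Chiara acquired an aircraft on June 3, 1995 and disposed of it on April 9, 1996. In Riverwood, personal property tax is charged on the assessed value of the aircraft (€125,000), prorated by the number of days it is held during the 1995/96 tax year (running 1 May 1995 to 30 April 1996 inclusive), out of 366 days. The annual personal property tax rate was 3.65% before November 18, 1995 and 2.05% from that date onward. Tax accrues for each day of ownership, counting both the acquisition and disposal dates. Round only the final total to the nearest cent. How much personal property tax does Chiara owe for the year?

€3,102.46

June 3 – November 17, 1995: 168 days at 3.65% → €125,000 × 3.65% × 168/366 = €2,094.2623
November 18, 1995 – April 9, 1996: 144 days at 2.05% → €125,000 × 2.05% × 144/366 = €1,008.1967
Total = €3,102.4590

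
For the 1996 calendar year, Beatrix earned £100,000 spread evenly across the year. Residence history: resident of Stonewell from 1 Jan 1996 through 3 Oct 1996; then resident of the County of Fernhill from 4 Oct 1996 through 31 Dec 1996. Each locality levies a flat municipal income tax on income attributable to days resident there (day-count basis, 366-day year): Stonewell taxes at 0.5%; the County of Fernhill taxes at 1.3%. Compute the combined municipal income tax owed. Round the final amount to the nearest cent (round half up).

£694.54

Stonewell, 1 Jan – 3 Oct 1996: 277 days → £100,000 × 0.5% × 277/366 = £378.4153
The County of Fernhill, 4 Oct – 31 Dec 1996: 89 days → £100,000 × 1.3% × 89/366 = £316.1202
Total = £694.5355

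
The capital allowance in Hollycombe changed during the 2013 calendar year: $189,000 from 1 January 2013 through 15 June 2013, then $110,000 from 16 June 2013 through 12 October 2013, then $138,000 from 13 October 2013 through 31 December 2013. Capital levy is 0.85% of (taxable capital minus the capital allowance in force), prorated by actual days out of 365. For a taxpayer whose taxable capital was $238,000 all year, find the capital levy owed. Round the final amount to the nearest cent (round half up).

$730.44

1 January – 15 June 2013: 166 days, exemption $189,000 → ($238,000 − $189,000) × 0.85% × 166/365 = $189.4219
16 June – 12 October 2013: 119 days, exemption $110,000 → ($238,000 − $110,000) × 0.85% × 119/365 = $354.7178
13 October – 31 December 2013: 80 days, exemption $138,000 → ($238,000 − $138,000) × 0.85% × 80/365 = $186.3014
Total = $730.4411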